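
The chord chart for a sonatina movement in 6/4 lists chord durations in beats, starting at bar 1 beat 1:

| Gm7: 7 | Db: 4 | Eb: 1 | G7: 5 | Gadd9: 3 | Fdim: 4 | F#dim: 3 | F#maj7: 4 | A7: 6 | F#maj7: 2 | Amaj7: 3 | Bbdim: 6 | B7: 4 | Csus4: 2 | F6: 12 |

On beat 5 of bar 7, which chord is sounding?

Beat 5 of bar 7 is beat (7−1)×6 + 5 = 41 overall.
Running totals: Gm7 ends at 7, Db ends at 11, Eb ends at 12, G7 ends at 17, Gadd9 ends at 20, Fdim ends at 24, F#dim ends at 27, F#maj7 ends at 31, A7 ends at 37, F#maj7 ends at 39, Amaj7 ends at 42.
Beat 41 falls within Amaj7.

Amaj7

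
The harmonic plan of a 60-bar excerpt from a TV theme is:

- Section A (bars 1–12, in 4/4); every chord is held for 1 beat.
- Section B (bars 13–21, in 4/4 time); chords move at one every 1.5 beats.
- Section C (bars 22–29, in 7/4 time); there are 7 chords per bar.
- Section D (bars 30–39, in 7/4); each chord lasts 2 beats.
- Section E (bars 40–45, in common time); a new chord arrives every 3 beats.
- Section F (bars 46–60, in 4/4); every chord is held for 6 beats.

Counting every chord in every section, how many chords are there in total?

A: 12 bars × 4 beats = 48 beats; 1 beat/chord → 48 chords.
B: 9 bars × 4 beats = 36 beats; 1.5 beats/chord → 24 chords.
C: 8 bars × 7 beats = 56 beats; 1 beat/chord → 56 chords.
D: 10 bars × 7 beats = 70 beats; 2 beats/chord → 35 chords.
E: 6 bars × 4 beats = 24 beats; 3 beats/chord → 8 chords.
F: 15 bars × 4 beats = 60 beats; 6 beats/chord → 10 chords.
Total: 48 + 24 + 56 + 35 + 8 + 10 = 181.

181 chords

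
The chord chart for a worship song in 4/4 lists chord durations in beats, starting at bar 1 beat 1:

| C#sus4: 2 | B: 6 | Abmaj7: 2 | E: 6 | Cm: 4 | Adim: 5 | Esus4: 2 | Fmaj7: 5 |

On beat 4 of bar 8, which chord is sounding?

Fmaj7

Beat 4 of bar 8 is beat (8−1)×4 + 4 = 32 overall.
Running totals: C#sus4 ends at 2, B ends at 8, Abmaj7 ends at 10, E ends at 16, Cm ends at 20, Adim ends at 25, Esus4 ends at 27, Fmaj7 ends at 32.
Beat 32 falls within Fmaj7.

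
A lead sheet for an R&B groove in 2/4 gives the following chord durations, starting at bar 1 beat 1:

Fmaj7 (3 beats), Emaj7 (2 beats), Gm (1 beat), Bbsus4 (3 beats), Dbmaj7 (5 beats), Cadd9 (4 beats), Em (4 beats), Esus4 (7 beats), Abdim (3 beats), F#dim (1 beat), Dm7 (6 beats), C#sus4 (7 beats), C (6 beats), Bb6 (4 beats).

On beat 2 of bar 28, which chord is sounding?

Beat 2 of bar 28 is beat (28−1)×2 + 2 = 56 overall.
Running totals: Fmaj7 ends at 3, Emaj7 ends at 5, Gm ends at 6, Bbsus4 ends at 9, Dbmaj7 ends at 14, Cadd9 ends at 18, Em ends at 22, Esus4 ends at 29, Abdim ends at 32, F#dim ends at 33, Dm7 ends at 39, C#sus4 ends at 46, C ends at 52, Bb6 ends at 56.
Beat 56 falls within Bb6.

Bb6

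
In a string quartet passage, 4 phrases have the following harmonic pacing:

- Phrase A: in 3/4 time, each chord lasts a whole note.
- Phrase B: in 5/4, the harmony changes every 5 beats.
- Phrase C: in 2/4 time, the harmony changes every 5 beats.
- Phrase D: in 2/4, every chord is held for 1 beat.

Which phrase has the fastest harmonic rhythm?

A: 3 beats/bar ÷ 4 beats/chord = 0.75 chords/bar.
B: 5 beats/bar ÷ 5 beats/chord = 1 chord/bar.
C: 2 beats/bar ÷ 5 beats/chord = 0.4 chords/bar.
D: 2 beats/bar ÷ 1 beat/chord = 2 chords/bar.
Fastest is D at 2 chords/bar.

Phrase D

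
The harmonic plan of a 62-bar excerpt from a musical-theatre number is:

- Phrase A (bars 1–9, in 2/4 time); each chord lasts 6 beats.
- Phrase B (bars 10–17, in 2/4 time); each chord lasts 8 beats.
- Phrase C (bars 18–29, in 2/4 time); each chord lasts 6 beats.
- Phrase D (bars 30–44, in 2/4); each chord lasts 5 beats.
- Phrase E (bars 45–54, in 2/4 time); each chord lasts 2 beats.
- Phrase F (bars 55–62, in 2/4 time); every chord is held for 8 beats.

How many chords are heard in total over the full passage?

A: 9·2 = 18 beats, 18/6 = 3 chords.
B: 8·2 = 16 beats, 16/8 = 2 chords.
C: 12·2 = 24 beats, 24/6 = 4 chords.
D: 15·2 = 30 beats, 30/5 = 6 chords.
E: 10·2 = 20 beats, 20/2 = 10 chords.
F: 8·2 = 16 beats, 16/8 = 2 chords.
Total: 3 + 2 + 4 + 6 + 10 + 2 = 27.

27 chords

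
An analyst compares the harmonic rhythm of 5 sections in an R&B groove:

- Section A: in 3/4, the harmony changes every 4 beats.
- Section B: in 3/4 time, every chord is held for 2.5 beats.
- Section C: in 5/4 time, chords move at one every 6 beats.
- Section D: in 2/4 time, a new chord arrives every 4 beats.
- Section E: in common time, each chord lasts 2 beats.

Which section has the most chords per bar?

Section E

A: 3 beats/bar ÷ 4 beats/chord = 0.75 chords/bar.
B: 3 beats/bar ÷ 2.5 beats/chord = 1.2 chords/bar.
C: 5 beats/bar ÷ 6 beats/chord = 5/6 chords/bar.
D: 2 beats/bar ÷ 4 beats/chord = 0.5 chords/bar.
E: 4 beats/bar ÷ 2 beats/chord = 2 chords/bar.
Fastest is E at 2 chords/bar.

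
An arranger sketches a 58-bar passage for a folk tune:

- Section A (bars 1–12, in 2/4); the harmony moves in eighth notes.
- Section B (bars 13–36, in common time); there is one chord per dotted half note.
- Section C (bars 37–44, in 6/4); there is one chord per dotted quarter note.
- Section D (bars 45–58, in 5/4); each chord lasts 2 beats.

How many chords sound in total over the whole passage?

A: 12·2 = 24 beats, 24/0.5 = 48 chords.
B: 24·4 = 96 beats, 96/3 = 32 chords.
C: 8·6 = 48 beats, 48/1.5 = 32 chords.
D: 14·5 = 70 beats, 70/2 = 35 chords.
Total: 48 + 32 + 32 + 35 = 147.

147 chords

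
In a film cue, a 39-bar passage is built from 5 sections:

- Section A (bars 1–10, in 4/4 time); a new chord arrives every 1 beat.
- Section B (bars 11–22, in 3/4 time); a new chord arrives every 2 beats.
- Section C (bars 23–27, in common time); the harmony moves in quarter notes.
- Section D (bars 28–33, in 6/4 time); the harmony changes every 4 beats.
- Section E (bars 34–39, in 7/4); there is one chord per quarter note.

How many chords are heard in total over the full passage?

129 chords

A has 40 beats and chords last 1 each, so 40 chords.
B has 36 beats and chords last 2 each, so 18 chords.
C has 20 beats and chords last 1 each, so 20 chords.
D has 36 beats and chords last 4 each, so 9 chords.
E has 42 beats and chords last 1 each, so 42 chords.
Total: 40 + 18 + 20 + 9 + 42 = 129.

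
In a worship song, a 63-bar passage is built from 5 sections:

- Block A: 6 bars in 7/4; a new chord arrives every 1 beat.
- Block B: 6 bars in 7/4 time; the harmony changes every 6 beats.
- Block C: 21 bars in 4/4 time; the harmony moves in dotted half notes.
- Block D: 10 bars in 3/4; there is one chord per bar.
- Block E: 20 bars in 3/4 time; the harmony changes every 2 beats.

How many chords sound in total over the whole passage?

A: 6·7 = 42 beats, 42/1 = 42 chords.
B: 6·7 = 42 beats, 42/6 = 7 chords.
C: 21·4 = 84 beats, 84/3 = 28 chords.
D: 10·3 = 30 beats, 30/3 = 10 chords.
E: 20·3 = 60 beats, 60/2 = 30 chords.
Total: 42 + 7 + 28 + 10 + 30 = 117.

117 chords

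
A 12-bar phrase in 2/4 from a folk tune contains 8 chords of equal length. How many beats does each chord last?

3 beats

12 bars × 2 beats/bar = 24 beats total.
24 beats ÷ 8 chords = 3 beats per chord.
(That is a dotted half note.)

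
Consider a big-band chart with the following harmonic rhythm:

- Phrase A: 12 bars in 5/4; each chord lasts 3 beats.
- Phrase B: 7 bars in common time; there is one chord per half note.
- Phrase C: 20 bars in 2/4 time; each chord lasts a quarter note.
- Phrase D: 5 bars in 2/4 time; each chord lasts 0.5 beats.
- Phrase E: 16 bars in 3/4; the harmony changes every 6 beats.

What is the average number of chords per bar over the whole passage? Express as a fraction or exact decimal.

A: 12 × 5 = 60 beats ÷ 3 = 20 chords.
B: 7 × 4 = 28 beats ÷ 2 = 14 chords.
C: 20 × 2 = 40 beats ÷ 1 = 40 chords.
D: 5 × 2 = 10 beats ÷ 0.5 = 20 chords.
E: 16 × 3 = 48 beats ÷ 6 = 8 chords.
Overall: 102 chords over 60 bars → 102/60 = 1.7 chords per bar.

1.7 chords per bar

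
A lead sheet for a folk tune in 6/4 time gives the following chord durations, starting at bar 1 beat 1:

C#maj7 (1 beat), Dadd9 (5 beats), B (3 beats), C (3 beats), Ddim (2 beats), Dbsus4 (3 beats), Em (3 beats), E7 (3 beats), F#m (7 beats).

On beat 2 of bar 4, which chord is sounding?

Em

Beat 2 of bar 4 is beat (4−1)×6 + 2 = 20 overall.
Running totals: C#maj7 ends at 1, Dadd9 ends at 6, B ends at 9, C ends at 12, Ddim ends at 14, Dbsus4 ends at 17, Em ends at 20.
Beat 20 falls within Em.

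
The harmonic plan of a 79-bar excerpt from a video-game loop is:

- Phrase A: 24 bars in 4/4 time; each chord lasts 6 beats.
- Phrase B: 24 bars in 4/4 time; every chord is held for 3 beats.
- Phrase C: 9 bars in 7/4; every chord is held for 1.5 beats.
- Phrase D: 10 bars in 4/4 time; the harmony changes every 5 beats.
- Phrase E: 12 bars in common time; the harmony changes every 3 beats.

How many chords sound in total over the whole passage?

A: 24·4 = 96 beats, 96/6 = 16 chords.
B: 24·4 = 96 beats, 96/3 = 32 chords.
C: 9·7 = 63 beats, 63/1.5 = 42 chords.
D: 10·4 = 40 beats, 40/5 = 8 chords.
E: 12·4 = 48 beats, 48/3 = 16 chords.
Total: 16 + 32 + 42 + 8 + 16 = 114.

114 chords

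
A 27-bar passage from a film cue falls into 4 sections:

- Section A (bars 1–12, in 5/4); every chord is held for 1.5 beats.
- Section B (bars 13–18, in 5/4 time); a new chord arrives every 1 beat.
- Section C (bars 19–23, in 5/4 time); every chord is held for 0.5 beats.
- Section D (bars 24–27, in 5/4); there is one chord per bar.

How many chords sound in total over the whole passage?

124 chords

A has 60 beats and chords last 1.5 each, so 40 chords.
B has 30 beats and chords last 1 each, so 30 chords.
C has 25 beats and chords last 0.5 each, so 50 chords.
D has 20 beats and chords last 5 each, so 4 chords.
Total: 40 + 30 + 50 + 4 = 124.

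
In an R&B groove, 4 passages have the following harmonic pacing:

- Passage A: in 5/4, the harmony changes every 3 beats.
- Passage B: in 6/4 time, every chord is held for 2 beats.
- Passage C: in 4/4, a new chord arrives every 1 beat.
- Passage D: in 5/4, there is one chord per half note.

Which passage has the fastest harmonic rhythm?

A: 5/3 = 5/3 chords/bar.
B: 6/2 = 3 chords/bar.
C: 4/1 = 4 chords/bar.
D: 5/2 = 2.5 chords/bar.
Fastest is C at 4 chords/bar.

Passage C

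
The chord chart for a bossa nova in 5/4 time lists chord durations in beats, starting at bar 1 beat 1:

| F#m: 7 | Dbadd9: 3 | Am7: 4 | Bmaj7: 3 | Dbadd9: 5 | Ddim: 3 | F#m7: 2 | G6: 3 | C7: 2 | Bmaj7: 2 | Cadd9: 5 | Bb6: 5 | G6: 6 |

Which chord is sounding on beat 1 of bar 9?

Bb6

Beat 1 of bar 9 is beat (9−1)×5 + 1 = 41 overall.
Running totals: F#m ends at 7, Dbadd9 ends at 10, Am7 ends at 14, Bmaj7 ends at 17, Dbadd9 ends at 22, Ddim ends at 25, F#m7 ends at 27, G6 ends at 30, C7 ends at 32, Bmaj7 ends at 34, Cadd9 ends at 39, Bb6 ends at 44.
Beat 41 falls within Bb6.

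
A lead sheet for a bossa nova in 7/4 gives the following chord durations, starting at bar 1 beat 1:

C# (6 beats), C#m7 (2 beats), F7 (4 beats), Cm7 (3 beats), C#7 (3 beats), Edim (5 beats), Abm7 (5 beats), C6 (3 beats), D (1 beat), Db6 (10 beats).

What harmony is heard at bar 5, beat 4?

D

Beat 4 of bar 5 is beat (5−1)×7 + 4 = 32 overall.
Running totals: C# ends at 6, C#m7 ends at 8, F7 ends at 12, Cm7 ends at 15, C#7 ends at 18, Edim ends at 23, Abm7 ends at 28, C6 ends at 31, D ends at 32.
Beat 32 falls within D.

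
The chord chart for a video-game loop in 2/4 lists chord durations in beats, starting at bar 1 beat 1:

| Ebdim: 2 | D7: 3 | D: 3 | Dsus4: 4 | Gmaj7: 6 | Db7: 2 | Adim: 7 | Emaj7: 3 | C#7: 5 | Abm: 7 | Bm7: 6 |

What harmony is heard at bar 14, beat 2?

Emaj7

Beat 2 of bar 14 is beat (14−1)×2 + 2 = 28 overall.
Running totals: Ebdim ends at 2, D7 ends at 5, D ends at 8, Dsus4 ends at 12, Gmaj7 ends at 18, Db7 ends at 20, Adim ends at 27, Emaj7 ends at 30.
Beat 28 falls within Emaj7.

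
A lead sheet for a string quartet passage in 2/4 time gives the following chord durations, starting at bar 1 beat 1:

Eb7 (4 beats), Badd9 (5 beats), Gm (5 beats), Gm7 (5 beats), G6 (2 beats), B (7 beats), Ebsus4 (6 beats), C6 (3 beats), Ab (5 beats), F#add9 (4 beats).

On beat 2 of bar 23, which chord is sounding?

Beat 2 of bar 23 is beat (23−1)×2 + 2 = 46 overall.
Running totals: Eb7 ends at 4, Badd9 ends at 9, Gm ends at 14, Gm7 ends at 19, G6 ends at 21, B ends at 28, Ebsus4 ends at 34, C6 ends at 37, Ab ends at 42, F#add9 ends at 46.
Beat 46 falls within F#add9.

F#add9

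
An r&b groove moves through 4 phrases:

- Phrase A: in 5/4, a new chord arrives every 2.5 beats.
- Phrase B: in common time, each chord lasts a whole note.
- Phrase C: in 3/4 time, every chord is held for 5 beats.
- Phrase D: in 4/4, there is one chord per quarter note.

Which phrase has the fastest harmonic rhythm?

Phrase D

A: 5/2.5 = 2 chords/bar.
B: 4/4 = 1 chord/bar.
C: 3/5 = 0.6 chords/bar.
D: 4/1 = 4 chords/bar.
Fastest is D at 4 chords/bar.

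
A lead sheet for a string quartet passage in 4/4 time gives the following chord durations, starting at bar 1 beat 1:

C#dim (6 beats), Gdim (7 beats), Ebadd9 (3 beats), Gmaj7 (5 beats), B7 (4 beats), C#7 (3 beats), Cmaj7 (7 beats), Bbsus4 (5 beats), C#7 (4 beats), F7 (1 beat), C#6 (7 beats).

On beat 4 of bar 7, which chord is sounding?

C#7

Beat 4 of bar 7 is beat (7−1)×4 + 4 = 28 overall.
Running totals: C#dim ends at 6, Gdim ends at 13, Ebadd9 ends at 16, Gmaj7 ends at 21, B7 ends at 25, C#7 ends at 28.
Beat 28 falls within C#7.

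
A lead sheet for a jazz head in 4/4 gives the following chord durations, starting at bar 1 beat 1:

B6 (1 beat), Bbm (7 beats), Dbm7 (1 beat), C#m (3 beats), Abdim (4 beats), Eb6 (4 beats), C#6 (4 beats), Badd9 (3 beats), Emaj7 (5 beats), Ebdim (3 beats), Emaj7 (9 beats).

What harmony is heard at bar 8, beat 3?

Beat 3 of bar 8 is beat (8−1)×4 + 3 = 31 overall.
Running totals: B6 ends at 1, Bbm ends at 8, Dbm7 ends at 9, C#m ends at 12, Abdim ends at 16, Eb6 ends at 20, C#6 ends at 24, Badd9 ends at 27, Emaj7 ends at 32.
Beat 31 falls within Emaj7.

Emaj7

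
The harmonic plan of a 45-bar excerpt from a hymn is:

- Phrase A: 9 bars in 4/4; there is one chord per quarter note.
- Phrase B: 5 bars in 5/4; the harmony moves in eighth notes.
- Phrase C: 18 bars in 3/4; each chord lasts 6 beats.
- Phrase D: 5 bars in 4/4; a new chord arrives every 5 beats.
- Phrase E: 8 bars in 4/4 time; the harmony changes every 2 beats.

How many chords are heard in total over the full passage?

A: 9·4 = 36 beats, 36/1 = 36 chords.
B: 5·5 = 25 beats, 25/0.5 = 50 chords.
C: 18·3 = 54 beats, 54/6 = 9 chords.
D: 5·4 = 20 beats, 20/5 = 4 chords.
E: 8·4 = 32 beats, 32/2 = 16 chords.
Total: 36 + 50 + 9 + 4 + 16 = 115.

115 chords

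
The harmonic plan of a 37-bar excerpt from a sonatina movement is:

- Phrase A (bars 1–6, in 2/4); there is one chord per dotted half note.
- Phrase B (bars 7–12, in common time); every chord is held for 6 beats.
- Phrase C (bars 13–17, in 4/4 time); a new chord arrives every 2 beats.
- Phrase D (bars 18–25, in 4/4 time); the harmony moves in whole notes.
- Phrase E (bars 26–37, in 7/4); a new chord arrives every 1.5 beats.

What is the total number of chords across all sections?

82 chords

A: 6 bars × 2 beats = 12 beats; 3 beats/chord → 4 chords.
B: 6 bars × 4 beats = 24 beats; 6 beats/chord → 4 chords.
C: 5 bars × 4 beats = 20 beats; 2 beats/chord → 10 chords.
D: 8 bars × 4 beats = 32 beats; 4 beats/chord → 8 chords.
E: 12 bars × 7 beats = 84 beats; 1.5 beats/chord → 56 chords.
Total: 4 + 4 + 10 + 8 + 56 = 82.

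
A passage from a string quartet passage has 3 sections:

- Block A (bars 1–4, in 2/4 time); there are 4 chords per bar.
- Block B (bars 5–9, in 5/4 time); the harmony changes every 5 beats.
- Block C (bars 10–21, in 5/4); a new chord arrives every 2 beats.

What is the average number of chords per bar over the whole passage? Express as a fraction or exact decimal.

17/7 chords per bar

A: 4 bars of 2 beats is 8 beats; at 0.5 beats each that's 16 chords.
B: 5 bars of 5 beats is 25 beats; at 5 beats each that's 5 chords.
C: 12 bars of 5 beats is 60 beats; at 2 beats each that's 30 chords.
Overall: 51 chords over 21 bars → 51/21 = 17/7 chords per bar.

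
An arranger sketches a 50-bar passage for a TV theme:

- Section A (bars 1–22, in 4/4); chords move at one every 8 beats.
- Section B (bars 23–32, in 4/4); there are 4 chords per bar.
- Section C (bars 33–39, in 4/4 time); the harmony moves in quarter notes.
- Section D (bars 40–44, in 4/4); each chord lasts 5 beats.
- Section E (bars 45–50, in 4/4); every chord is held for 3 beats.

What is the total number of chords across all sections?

A: 22 bars × 4 beats = 88 beats; 8 beats/chord → 11 chords.
B: 10 bars × 4 beats = 40 beats; 1 beat/chord → 40 chords.
C: 7 bars × 4 beats = 28 beats; 1 beat/chord → 28 chords.
D: 5 bars × 4 beats = 20 beats; 5 beats/chord → 4 chords.
E: 6 bars × 4 beats = 24 beats; 3 beats/chord → 8 chords.
Total: 11 + 40 + 28 + 4 + 8 = 91.

91 chords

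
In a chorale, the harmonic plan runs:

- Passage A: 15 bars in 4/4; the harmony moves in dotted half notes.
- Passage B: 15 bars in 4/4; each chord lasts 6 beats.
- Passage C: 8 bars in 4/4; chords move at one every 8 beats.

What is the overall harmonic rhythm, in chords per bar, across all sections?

A: 15 bars of 4 beats is 60 beats; at 3 beats each that's 20 chords.
B: 15 bars of 4 beats is 60 beats; at 6 beats each that's 10 chords.
C: 8 bars of 4 beats is 32 beats; at 8 beats each that's 4 chords.
Overall: 34 chords over 38 bars → 34/38 = 17/19 chords per bar.

17/19 chords per bar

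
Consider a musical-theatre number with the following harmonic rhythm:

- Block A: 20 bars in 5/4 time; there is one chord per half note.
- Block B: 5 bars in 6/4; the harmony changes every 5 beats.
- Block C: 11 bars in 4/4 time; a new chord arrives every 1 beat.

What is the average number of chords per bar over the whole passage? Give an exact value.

25/9 chords per bar

A: 20 bars of 5 beats is 100 beats; at 2 beats each that's 50 chords.
B: 5 bars of 6 beats is 30 beats; at 5 beats each that's 6 chords.
C: 11 bars of 4 beats is 44 beats; at 1 beat each that's 44 chords.
Overall: 100 chords over 36 bars → 100/36 = 25/9 chords per bar.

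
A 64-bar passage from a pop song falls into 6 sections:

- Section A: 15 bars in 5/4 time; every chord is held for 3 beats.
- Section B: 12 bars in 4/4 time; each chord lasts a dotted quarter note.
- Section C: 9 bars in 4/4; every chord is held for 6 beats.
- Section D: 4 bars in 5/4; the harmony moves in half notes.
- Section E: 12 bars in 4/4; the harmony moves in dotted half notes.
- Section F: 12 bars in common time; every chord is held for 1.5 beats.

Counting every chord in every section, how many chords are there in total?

A has 75 beats and chords last 3 each, so 25 chords.
B has 48 beats and chords last 1.5 each, so 32 chords.
C has 36 beats and chords last 6 each, so 6 chords.
D has 20 beats and chords last 2 each, so 10 chords.
E has 48 beats and chords last 3 each, so 16 chords.
F has 48 beats and chords last 1.5 each, so 32 chords.
Total: 25 + 32 + 6 + 10 + 16 + 32 = 121.

121 chords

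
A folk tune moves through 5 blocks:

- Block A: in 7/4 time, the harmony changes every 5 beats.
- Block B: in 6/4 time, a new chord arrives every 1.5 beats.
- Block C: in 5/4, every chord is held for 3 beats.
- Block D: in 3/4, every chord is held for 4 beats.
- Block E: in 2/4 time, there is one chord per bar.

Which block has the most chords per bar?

A: each chord is 5 beats in 7/4, so 1.4 per bar.
B: each chord is 1.5 beats in 6/4, so 4 per bar.
C: each chord is 3 beats in 5/4, so 5/3 per bar.
D: each chord is 4 beats in 3/4, so 0.75 per bar.
E: each chord is 2 beats in 2/4, so 1 per bar.
Fastest is B at 4 chords/bar.

Block B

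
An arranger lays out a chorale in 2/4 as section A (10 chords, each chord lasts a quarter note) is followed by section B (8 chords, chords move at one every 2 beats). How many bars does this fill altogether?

13 bars

A: 10 × 1 = 10 beats = 5 bars.
B: 8 × 2 = 16 beats = 8 bars.
Total: 5 + 8 = 13 bars.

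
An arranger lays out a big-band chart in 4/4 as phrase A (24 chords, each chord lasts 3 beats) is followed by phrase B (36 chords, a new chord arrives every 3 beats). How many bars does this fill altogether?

A: 24 × 3 = 72 beats = 18 bars.
B: 36 × 3 = 108 beats = 27 bars.
Total: 18 + 27 = 45 bars.

45 bars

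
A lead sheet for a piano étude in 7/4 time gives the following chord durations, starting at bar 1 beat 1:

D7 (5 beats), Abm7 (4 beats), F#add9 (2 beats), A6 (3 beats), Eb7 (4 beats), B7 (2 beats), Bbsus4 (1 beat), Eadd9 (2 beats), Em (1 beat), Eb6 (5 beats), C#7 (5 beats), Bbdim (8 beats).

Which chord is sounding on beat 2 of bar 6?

Bbdim

Beat 2 of bar 6 is beat (6−1)×7 + 2 = 37 overall.
Running totals: D7 ends at 5, Abm7 ends at 9, F#add9 ends at 11, A6 ends at 14, Eb7 ends at 18, B7 ends at 20, Bbsus4 ends at 21, Eadd9 ends at 23, Em ends at 24, Eb6 ends at 29, C#7 ends at 34, Bbdim ends at 42.
Beat 37 falls within Bbdim.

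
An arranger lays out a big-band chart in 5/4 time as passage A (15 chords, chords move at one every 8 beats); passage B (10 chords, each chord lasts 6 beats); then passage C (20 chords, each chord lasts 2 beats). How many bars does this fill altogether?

44 bars

A: 15 × 8 = 120 beats = 24 bars.
B: 10 × 6 = 60 beats = 12 bars.
C: 20 × 2 = 40 beats = 8 bars.
Total: 24 + 12 + 8 = 44 bars.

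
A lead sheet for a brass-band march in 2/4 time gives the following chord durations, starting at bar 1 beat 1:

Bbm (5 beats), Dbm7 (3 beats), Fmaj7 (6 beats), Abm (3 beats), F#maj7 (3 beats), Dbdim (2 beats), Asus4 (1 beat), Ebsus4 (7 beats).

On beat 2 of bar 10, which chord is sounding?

F#maj7

Beat 2 of bar 10 is beat (10−1)×2 + 2 = 20 overall.
Running totals: Bbm ends at 5, Dbm7 ends at 8, Fmaj7 ends at 14, Abm ends at 17, F#maj7 ends at 20.
Beat 20 falls within F#maj7.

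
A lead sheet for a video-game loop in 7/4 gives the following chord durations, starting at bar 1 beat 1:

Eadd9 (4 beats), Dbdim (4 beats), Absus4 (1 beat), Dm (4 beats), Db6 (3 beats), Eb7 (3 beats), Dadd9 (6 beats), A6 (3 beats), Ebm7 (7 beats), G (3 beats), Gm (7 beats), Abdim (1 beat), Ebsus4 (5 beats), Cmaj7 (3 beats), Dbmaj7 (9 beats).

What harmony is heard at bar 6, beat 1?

Beat 1 of bar 6 is beat (6−1)×7 + 1 = 36 overall.
Running totals: Eadd9 ends at 4, Dbdim ends at 8, Absus4 ends at 9, Dm ends at 13, Db6 ends at 16, Eb7 ends at 19, Dadd9 ends at 25, A6 ends at 28, Ebm7 ends at 35, G ends at 38.
Beat 36 falls within G.

G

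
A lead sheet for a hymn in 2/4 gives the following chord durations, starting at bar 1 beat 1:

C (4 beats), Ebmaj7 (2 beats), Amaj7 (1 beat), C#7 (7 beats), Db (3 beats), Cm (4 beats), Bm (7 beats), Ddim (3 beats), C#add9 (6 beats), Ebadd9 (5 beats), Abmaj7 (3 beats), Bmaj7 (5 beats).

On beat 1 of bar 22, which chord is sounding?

Beat 1 of bar 22 is beat (22−1)×2 + 1 = 43 overall.
Running totals: C ends at 4, Ebmaj7 ends at 6, Amaj7 ends at 7, C#7 ends at 14, Db ends at 17, Cm ends at 21, Bm ends at 28, Ddim ends at 31, C#add9 ends at 37, Ebadd9 ends at 42, Abmaj7 ends at 45.
Beat 43 falls within Abmaj7.

Abmaj7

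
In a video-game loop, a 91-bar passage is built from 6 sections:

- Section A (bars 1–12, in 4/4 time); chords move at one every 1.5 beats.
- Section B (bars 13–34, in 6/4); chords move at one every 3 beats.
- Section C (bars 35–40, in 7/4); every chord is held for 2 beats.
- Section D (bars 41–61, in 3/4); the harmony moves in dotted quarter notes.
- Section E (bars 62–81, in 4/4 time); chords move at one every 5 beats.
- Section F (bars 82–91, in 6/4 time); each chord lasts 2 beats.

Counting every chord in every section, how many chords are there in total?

A: 12 bars × 4 beats = 48 beats; 1.5 beats/chord → 32 chords.
B: 22 bars × 6 beats = 132 beats; 3 beats/chord → 44 chords.
C: 6 bars × 7 beats = 42 beats; 2 beats/chord → 21 chords.
D: 21 bars × 3 beats = 63 beats; 1.5 beats/chord → 42 chords.
E: 20 bars × 4 beats = 80 beats; 5 beats/chord → 16 chords.
F: 10 bars × 6 beats = 60 beats; 2 beats/chord → 30 chords.
Total: 32 + 44 + 21 + 42 + 16 + 30 = 185.

185 chords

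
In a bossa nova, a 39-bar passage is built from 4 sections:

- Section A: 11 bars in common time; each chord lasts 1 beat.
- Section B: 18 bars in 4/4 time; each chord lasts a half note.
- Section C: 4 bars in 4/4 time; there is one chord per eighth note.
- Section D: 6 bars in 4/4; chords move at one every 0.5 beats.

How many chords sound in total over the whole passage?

160 chords

A: 11 bars × 4 beats = 44 beats; 1 beat/chord → 44 chords.
B: 18 bars × 4 beats = 72 beats; 2 beats/chord → 36 chords.
C: 4 bars × 4 beats = 16 beats; 0.5 beats/chord → 32 chords.
D: 6 bars × 4 beats = 24 beats; 0.5 beats/chord → 48 chords.
Total: 44 + 36 + 32 + 48 = 160.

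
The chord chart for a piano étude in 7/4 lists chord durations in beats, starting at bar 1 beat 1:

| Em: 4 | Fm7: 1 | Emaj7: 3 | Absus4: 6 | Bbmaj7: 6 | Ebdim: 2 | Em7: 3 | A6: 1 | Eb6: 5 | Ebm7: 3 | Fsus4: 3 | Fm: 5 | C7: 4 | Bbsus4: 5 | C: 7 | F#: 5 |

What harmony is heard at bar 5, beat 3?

Beat 3 of bar 5 is beat (5−1)×7 + 3 = 31 overall.
Running totals: Em ends at 4, Fm7 ends at 5, Emaj7 ends at 8, Absus4 ends at 14, Bbmaj7 ends at 20, Ebdim ends at 22, Em7 ends at 25, A6 ends at 26, Eb6 ends at 31.
Beat 31 falls within Eb6.

Eb6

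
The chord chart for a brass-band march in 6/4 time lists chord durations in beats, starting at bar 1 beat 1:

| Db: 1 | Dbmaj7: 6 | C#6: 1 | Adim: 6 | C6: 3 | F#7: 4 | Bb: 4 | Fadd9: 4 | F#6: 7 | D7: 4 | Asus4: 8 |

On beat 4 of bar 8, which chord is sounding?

Asus4

Beat 4 of bar 8 is beat (8−1)×6 + 4 = 46 overall.
Running totals: Db ends at 1, Dbmaj7 ends at 7, C#6 ends at 8, Adim ends at 14, C6 ends at 17, F#7 ends at 21, Bb ends at 25, Fadd9 ends at 29, F#6 ends at 36, D7 ends at 40, Asus4 ends at 48.
Beat 46 falls within Asus4.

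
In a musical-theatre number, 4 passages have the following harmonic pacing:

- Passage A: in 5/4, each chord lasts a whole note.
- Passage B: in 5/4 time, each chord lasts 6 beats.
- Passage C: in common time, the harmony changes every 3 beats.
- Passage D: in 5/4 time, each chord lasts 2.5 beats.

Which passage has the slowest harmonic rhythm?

A: 5 beats/bar ÷ 4 beats/chord = 1.25 chords/bar.
B: 5 beats/bar ÷ 6 beats/chord = 5/6 chords/bar.
C: 4 beats/bar ÷ 3 beats/chord = 4/3 chords/bar.
D: 5 beats/bar ÷ 2.5 beats/chord = 2 chords/bar.
Slowest is B at 5/6 chords/bar.

Passage B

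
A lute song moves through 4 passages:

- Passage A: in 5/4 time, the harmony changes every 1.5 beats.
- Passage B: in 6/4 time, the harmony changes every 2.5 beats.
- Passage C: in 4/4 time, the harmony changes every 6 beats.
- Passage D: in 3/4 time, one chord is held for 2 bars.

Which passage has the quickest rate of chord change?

Passage A

A: 5/1.5 = 10/3 chords/bar.
B: 6/2.5 = 2.4 chords/bar.
C: 4/6 = 2/3 chords/bar.
D: 3/6 = 0.5 chords/bar.
Fastest is A at 10/3 chords/bar.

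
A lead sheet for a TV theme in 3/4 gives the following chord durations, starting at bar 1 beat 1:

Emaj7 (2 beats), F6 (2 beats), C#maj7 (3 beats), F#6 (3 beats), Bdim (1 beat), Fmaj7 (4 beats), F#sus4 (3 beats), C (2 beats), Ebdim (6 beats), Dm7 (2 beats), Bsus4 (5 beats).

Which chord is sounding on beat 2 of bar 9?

Beat 2 of bar 9 is beat (9−1)×3 + 2 = 26 overall.
Running totals: Emaj7 ends at 2, F6 ends at 4, C#maj7 ends at 7, F#6 ends at 10, Bdim ends at 11, Fmaj7 ends at 15, F#sus4 ends at 18, C ends at 20, Ebdim ends at 26.
Beat 26 falls within Ebdim.

Ebdim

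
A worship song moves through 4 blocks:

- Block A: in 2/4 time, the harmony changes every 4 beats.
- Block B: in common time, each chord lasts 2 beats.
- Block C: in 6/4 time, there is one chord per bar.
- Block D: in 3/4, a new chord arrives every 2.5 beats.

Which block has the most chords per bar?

Block B

A: each chord is 4 beats in 2/4, so 0.5 per bar.
B: each chord is 2 beats in 4/4, so 2 per bar.
C: each chord is 6 beats in 6/4, so 1 per bar.
D: each chord is 2.5 beats in 3/4, so 1.2 per bar.
Fastest is B at 2 chords/bar.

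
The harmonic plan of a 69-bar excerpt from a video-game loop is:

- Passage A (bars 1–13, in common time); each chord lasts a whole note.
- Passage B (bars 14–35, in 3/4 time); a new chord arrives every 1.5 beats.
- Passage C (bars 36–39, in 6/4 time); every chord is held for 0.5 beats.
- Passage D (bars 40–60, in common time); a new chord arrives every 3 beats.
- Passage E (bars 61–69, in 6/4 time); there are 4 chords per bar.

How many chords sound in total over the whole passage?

169 chords

A: 13 bars × 4 beats = 52 beats; 4 beats/chord → 13 chords.
B: 22 bars × 3 beats = 66 beats; 1.5 beats/chord → 44 chords.
C: 4 bars × 6 beats = 24 beats; 0.5 beats/chord → 48 chords.
D: 21 bars × 4 beats = 84 beats; 3 beats/chord → 28 chords.
E: 9 bars × 6 beats = 54 beats; 1.5 beats/chord → 36 chords.
Total: 13 + 44 + 48 + 28 + 36 = 169.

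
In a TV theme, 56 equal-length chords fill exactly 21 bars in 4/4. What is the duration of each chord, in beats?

21 bars × 4 beats/bar = 84 beats total.
84 beats ÷ 56 chords = 1.5 beats per chord.
(That is a dotted quarter note.)

1.5 beats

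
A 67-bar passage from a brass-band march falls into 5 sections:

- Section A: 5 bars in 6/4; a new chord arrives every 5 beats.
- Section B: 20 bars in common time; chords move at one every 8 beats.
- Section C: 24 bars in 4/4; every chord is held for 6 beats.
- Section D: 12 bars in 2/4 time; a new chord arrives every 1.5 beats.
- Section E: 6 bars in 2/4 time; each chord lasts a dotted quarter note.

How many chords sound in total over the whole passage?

A: 5 bars × 6 beats = 30 beats; 5 beats/chord → 6 chords.
B: 20 bars × 4 beats = 80 beats; 8 beats/chord → 10 chords.
C: 24 bars × 4 beats = 96 beats; 6 beats/chord → 16 chords.
D: 12 bars × 2 beats = 24 beats; 1.5 beats/chord → 16 chords.
E: 6 bars × 2 beats = 12 beats; 1.5 beats/chord → 8 chords.
Total: 6 + 10 + 16 + 16 + 8 = 56.

56 chords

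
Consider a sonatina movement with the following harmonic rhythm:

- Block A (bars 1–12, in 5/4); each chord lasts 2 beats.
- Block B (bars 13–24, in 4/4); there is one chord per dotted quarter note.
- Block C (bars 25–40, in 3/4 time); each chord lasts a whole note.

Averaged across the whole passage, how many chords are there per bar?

A: 12 × 5 = 60 beats ÷ 2 = 30 chords.
B: 12 × 4 = 48 beats ÷ 1.5 = 32 chords.
C: 16 × 3 = 48 beats ÷ 4 = 12 chords.
Overall: 74 chords over 40 bars → 74/40 = 1.85 chords per bar.

1.85 chords per bar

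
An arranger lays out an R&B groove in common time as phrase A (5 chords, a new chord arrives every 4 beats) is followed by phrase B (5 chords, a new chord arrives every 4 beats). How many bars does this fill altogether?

A: 5 × 4 = 20 beats = 5 bars.
B: 5 × 4 = 20 beats = 5 bars.
Total: 5 + 5 = 10 bars.

10 bars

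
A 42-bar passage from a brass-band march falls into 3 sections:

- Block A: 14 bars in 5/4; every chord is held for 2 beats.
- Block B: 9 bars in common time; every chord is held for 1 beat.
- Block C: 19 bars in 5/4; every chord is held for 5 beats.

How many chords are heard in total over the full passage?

A: 14 bars × 5 beats = 70 beats; 2 beats/chord → 35 chords.
B: 9 bars × 4 beats = 36 beats; 1 beat/chord → 36 chords.
C: 19 bars × 5 beats = 95 beats; 5 beats/chord → 19 chords.
Total: 35 + 36 + 19 = 90.

90 chords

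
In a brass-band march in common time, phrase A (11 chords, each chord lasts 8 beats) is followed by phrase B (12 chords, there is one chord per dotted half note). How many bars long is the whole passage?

A: 11 × 8 = 88 beats = 22 bars.
B: 12 × 3 = 36 beats = 9 bars.
Total: 22 + 9 = 31 bars.

31 bars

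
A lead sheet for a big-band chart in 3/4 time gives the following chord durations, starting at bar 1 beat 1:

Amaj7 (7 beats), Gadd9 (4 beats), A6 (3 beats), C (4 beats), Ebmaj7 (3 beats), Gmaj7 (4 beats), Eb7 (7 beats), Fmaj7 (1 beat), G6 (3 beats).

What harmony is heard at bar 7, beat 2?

Beat 2 of bar 7 is beat (7−1)×3 + 2 = 20 overall.
Running totals: Amaj7 ends at 7, Gadd9 ends at 11, A6 ends at 14, C ends at 18, Ebmaj7 ends at 21.
Beat 20 falls within Ebmaj7.

Ebmaj7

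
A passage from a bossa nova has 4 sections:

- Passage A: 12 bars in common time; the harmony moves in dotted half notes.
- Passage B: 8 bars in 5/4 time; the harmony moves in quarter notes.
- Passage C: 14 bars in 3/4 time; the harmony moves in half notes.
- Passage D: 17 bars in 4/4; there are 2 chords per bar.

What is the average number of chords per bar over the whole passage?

A: 12 × 4 = 48 beats ÷ 3 = 16 chords.
B: 8 × 5 = 40 beats ÷ 1 = 40 chords.
C: 14 × 3 = 42 beats ÷ 2 = 21 chords.
D: 17 × 4 = 68 beats ÷ 2 = 34 chords.
Overall: 111 chords over 51 bars → 111/51 = 37/17 chords per bar.

37/17 chords per bar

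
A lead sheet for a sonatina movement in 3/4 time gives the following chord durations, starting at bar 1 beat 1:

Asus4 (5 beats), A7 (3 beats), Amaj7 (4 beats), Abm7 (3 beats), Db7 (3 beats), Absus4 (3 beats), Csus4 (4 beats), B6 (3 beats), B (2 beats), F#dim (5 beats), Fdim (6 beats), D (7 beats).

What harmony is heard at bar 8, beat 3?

Csus4

Beat 3 of bar 8 is beat (8−1)×3 + 3 = 24 overall.
Running totals: Asus4 ends at 5, A7 ends at 8, Amaj7 ends at 12, Abm7 ends at 15, Db7 ends at 18, Absus4 ends at 21, Csus4 ends at 25.
Beat 24 falls within Csus4.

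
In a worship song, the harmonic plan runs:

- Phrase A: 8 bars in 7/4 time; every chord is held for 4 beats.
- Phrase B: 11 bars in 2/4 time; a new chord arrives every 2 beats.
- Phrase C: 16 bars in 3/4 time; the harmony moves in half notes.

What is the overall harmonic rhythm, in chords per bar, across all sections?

A: 8 bars of 7 beats is 56 beats; at 4 beats each that's 14 chords.
B: 11 bars of 2 beats is 22 beats; at 2 beats each that's 11 chords.
C: 16 bars of 3 beats is 48 beats; at 2 beats each that's 24 chords.
Overall: 49 chords over 35 bars → 49/35 = 1.4 chords per bar.

1.4 chords per bar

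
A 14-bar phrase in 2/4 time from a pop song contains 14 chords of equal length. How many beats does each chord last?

14 bars × 2 beats/bar = 28 beats total.
28 beats ÷ 14 chords = 2 beats per chord.
(That is a half note.)

2 beats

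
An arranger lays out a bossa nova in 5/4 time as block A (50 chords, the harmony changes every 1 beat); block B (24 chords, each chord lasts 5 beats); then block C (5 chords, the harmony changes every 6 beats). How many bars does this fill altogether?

A: 50 × 1 = 50 beats = 10 bars.
B: 24 × 5 = 120 beats = 24 bars.
C: 5 × 6 = 30 beats = 6 bars.
Total: 10 + 24 + 6 = 40 bars.

40 bars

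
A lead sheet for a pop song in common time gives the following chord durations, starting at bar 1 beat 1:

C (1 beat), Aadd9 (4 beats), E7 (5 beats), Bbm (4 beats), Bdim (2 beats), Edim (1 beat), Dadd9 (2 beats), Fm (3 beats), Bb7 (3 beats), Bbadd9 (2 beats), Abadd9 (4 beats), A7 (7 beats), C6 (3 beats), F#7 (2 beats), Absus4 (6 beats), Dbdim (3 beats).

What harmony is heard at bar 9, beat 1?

A7

Beat 1 of bar 9 is beat (9−1)×4 + 1 = 33 overall.
Running totals: C ends at 1, Aadd9 ends at 5, E7 ends at 10, Bbm ends at 14, Bdim ends at 16, Edim ends at 17, Dadd9 ends at 19, Fm ends at 22, Bb7 ends at 25, Bbadd9 ends at 27, Abadd9 ends at 31, A7 ends at 38.
Beat 33 falls within A7.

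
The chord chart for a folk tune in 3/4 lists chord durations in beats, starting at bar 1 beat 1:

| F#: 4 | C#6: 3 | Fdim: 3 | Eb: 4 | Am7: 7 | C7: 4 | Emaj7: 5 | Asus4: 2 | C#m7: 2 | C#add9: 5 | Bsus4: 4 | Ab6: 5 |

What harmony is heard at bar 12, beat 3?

Beat 3 of bar 12 is beat (12−1)×3 + 3 = 36 overall.
Running totals: F# ends at 4, C#6 ends at 7, Fdim ends at 10, Eb ends at 14, Am7 ends at 21, C7 ends at 25, Emaj7 ends at 30, Asus4 ends at 32, C#m7 ends at 34, C#add9 ends at 39.
Beat 36 falls within C#add9.

C#add9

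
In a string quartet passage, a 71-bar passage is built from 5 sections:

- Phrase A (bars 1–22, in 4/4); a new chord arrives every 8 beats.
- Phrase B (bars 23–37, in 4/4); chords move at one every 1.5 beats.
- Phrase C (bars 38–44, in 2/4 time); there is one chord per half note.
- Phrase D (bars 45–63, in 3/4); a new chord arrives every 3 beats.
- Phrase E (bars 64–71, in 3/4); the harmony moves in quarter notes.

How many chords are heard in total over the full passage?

101 chords

A: 22·4 = 88 beats, 88/8 = 11 chords.
B: 15·4 = 60 beats, 60/1.5 = 40 chords.
C: 7·2 = 14 beats, 14/2 = 7 chords.
D: 19·3 = 57 beats, 57/3 = 19 chords.
E: 8·3 = 24 beats, 24/1 = 24 chords.
Total: 11 + 40 + 7 + 19 + 24 = 101.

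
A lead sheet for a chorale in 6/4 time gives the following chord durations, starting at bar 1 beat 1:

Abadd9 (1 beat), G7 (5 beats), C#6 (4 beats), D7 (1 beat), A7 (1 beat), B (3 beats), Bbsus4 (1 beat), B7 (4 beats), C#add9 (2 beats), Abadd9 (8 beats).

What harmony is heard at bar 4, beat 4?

C#add9

Beat 4 of bar 4 is beat (4−1)×6 + 4 = 22 overall.
Running totals: Abadd9 ends at 1, G7 ends at 6, C#6 ends at 10, D7 ends at 11, A7 ends at 12, B ends at 15, Bbsus4 ends at 16, B7 ends at 20, C#add9 ends at 22.
Beat 22 falls within C#add9.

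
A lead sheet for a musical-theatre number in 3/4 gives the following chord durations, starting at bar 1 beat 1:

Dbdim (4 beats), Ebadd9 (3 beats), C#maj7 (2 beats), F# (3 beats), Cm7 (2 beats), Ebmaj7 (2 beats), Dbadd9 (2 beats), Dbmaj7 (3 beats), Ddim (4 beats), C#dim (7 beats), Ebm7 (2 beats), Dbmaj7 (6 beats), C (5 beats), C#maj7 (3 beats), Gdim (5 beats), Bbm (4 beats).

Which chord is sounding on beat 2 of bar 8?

Ddim

Beat 2 of bar 8 is beat (8−1)×3 + 2 = 23 overall.
Running totals: Dbdim ends at 4, Ebadd9 ends at 7, C#maj7 ends at 9, F# ends at 12, Cm7 ends at 14, Ebmaj7 ends at 16, Dbadd9 ends at 18, Dbmaj7 ends at 21, Ddim ends at 25.
Beat 23 falls within Ddim.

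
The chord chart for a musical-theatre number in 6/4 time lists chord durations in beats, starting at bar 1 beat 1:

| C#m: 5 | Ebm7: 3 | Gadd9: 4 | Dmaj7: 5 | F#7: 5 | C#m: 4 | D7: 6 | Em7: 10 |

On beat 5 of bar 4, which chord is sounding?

Beat 5 of bar 4 is beat (4−1)×6 + 5 = 23 overall.
Running totals: C#m ends at 5, Ebm7 ends at 8, Gadd9 ends at 12, Dmaj7 ends at 17, F#7 ends at 22, C#m ends at 26.
Beat 23 falls within C#m.

C#m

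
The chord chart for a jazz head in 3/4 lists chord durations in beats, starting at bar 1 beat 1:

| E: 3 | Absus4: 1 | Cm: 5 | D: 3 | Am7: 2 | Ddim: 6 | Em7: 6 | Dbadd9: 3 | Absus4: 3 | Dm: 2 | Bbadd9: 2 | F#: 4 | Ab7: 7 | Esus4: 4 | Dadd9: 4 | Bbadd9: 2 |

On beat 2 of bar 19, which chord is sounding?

Bbadd9

Beat 2 of bar 19 is beat (19−1)×3 + 2 = 56 overall.
Running totals: E ends at 3, Absus4 ends at 4, Cm ends at 9, D ends at 12, Am7 ends at 14, Ddim ends at 20, Em7 ends at 26, Dbadd9 ends at 29, Absus4 ends at 32, Dm ends at 34, Bbadd9 ends at 36, F# ends at 40, Ab7 ends at 47, Esus4 ends at 51, Dadd9 ends at 55, Bbadd9 ends at 57.
Beat 56 falls within Bbadd9.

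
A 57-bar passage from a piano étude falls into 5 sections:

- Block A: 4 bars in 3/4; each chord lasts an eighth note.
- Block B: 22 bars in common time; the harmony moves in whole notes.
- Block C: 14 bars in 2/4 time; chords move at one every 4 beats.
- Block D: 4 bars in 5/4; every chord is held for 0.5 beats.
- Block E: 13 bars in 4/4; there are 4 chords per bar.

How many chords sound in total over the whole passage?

A has 12 beats and chords last 0.5 each, so 24 chords.
B has 88 beats and chords last 4 each, so 22 chords.
C has 28 beats and chords last 4 each, so 7 chords.
D has 20 beats and chords last 0.5 each, so 40 chords.
E has 52 beats and chords last 1 each, so 52 chords.
Total: 24 + 22 + 7 + 40 + 52 = 145.

145 chords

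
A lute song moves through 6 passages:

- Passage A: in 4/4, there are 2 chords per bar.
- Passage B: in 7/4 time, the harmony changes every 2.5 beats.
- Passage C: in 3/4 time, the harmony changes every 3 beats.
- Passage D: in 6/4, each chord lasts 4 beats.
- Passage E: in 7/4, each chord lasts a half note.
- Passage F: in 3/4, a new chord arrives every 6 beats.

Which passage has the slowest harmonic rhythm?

A: 4/2 = 2 chords/bar.
B: 7/2.5 = 2.8 chords/bar.
C: 3/3 = 1 chord/bar.
D: 6/4 = 1.5 chords/bar.
E: 7/2 = 3.5 chords/bar.
F: 3/6 = 0.5 chords/bar.
Slowest is F at 0.5 chords/bar.

Passage F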